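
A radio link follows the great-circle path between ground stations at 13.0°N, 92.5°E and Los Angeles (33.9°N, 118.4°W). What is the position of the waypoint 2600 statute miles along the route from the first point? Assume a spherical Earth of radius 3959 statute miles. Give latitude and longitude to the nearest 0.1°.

The haversine formula gives a central angle δ ≈ 2.175 rad (124.6°) between the endpoints. The total great-circle distance is δ·R ≈ 2.175 × 3959 ≈ 8613 mi, so the target fraction is f = 2600/8613 ≈ 0.302.
Interpolate at f ≈ 0.302 with slerp weights a = sin((1−f)δ)/sin δ ≈ 1.214, b = sin(fδ)/sin δ ≈ 0.742.
p = a·p₁ + b·p₂ ≈ (-0.345, 0.640, 0.687); φ = arcsin(p_z) ≈ 43.39°, λ = atan2(p_y, p_x) ≈ 118.30°.

≈ 43.4°N, 118.3°E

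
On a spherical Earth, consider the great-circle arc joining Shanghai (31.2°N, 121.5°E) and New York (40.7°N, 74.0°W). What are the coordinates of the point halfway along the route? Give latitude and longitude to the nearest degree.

Convert each endpoint to a unit vector on the sphere (x = cos φ cos λ, y = cos φ sin λ, z = sin φ).
The central angle between the endpoints is δ = arccos(p₁·p₂) ≈ 1.862 rad (106.7°).
Interpolate at f = 1/2 with slerp weights a = sin((1−f)δ)/sin δ ≈ 0.837, b = sin(fδ)/sin δ ≈ 0.837.
p = a·p₁ + b·p₂ ≈ (-0.199, 0.000, 0.980); φ = arcsin(p_z) ≈ 78.51°, λ = atan2(p_y, p_x) ≈ 179.87°.

≈ 79°N, 180°E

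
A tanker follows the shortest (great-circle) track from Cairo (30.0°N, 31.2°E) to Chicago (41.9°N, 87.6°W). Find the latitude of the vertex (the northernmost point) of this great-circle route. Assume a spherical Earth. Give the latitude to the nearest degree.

The great circle lies in the plane with unit normal n̂ = (p₁ × p₂)/|p₁ × p₂|.
Here n̂_z ≈ -0.565; the vertex latitude is φ_max = arccos|n̂_z| ≈ 55.6°.
Check via Clairaut: cos φ_max = |cos φ₁| · sin C = cos(30.0°)·sin(40.7°) ≈ 0.565, again giving ≈ 55.6°.

≈ 56°N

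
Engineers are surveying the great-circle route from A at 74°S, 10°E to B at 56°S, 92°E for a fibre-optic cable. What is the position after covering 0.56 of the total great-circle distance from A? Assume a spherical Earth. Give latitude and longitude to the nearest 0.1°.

≈ 68.5°S, 71.9°E

From cos δ = sin φ₁ sin φ₂ + cos φ₁ cos φ₂ cos Δλ, the central angle is δ ≈ 0.612 rad (35.1°).
Interpolate at f = 0.56 with slerp weights a = sin((1−f)δ)/sin δ ≈ 0.463, b = sin(fδ)/sin δ ≈ 0.585.
p = a·p₁ + b·p₂ ≈ (0.114, 0.349, -0.930); φ = arcsin(p_z) ≈ -68.45°, λ = atan2(p_y, p_x) ≈ 71.87°.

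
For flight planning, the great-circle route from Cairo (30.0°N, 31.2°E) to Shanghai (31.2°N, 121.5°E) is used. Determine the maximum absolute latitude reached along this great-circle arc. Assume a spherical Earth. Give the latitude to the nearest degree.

The great circle lies in the plane with unit normal n̂ = (p₁ × p₂)/|p₁ × p₂|.
Here n̂_z ≈ +0.766; the vertex latitude is φ_max = arccos|n̂_z| ≈ 40.0°.

≈ 40°N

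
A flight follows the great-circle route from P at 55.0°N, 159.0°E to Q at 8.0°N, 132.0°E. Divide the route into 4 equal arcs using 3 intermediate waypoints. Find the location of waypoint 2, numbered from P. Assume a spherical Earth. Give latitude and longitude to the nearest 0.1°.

Write both endpoints as unit vectors p₁, p₂ with components (cos φ cos λ, cos φ sin λ, sin φ).
The central angle between the endpoints is δ = arccos(p₁·p₂) ≈ 0.902 rad (51.7°).
Interpolate at f = 2/4 with slerp weights a = sin((1−f)δ)/sin δ ≈ 0.556, b = sin(fδ)/sin δ ≈ 0.556.
p = a·p₁ + b·p₂ ≈ (-0.666, 0.523, 0.532); φ = arcsin(p_z) ≈ 32.17°, λ = atan2(p_y, p_x) ≈ 141.84°.

≈ 32.2°N, 141.8°E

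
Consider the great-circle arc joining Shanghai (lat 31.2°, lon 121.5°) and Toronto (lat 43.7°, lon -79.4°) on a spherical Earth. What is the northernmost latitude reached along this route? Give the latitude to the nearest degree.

≈ 77°

The great circle lies in the plane with unit normal n̂ = (p₁ × p₂)/|p₁ × p₂|.
Here n̂_z ≈ +0.226; the vertex latitude is φ_max = arccos|n̂_z| ≈ 76.9°.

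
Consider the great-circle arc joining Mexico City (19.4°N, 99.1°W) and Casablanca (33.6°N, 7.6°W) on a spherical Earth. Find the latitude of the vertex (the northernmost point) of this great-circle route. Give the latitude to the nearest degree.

The great circle lies in the plane with unit normal n̂ = (p₁ × p₂)/|p₁ × p₂|.
Here n̂_z ≈ +0.796; the vertex latitude is φ_max = arccos|n̂_z| ≈ 37.2°.
Check via Clairaut: cos φ_max = |cos φ₁| · sin C = cos(19.4°)·sin(57.6°) ≈ 0.796, again giving ≈ 37.2°.

≈ 37°N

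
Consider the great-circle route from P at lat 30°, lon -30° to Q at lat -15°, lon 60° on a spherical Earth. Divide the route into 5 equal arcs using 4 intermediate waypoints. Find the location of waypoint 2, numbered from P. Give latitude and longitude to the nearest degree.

≈ lat 15°, lon 9°

Convert each endpoint to a unit vector on the sphere (x = cos φ cos λ, y = cos φ sin λ, z = sin φ).
The central angle between the endpoints is δ = arccos(p₁·p₂) ≈ 1.701 rad (97.4°).
Interpolate at f = 2/5 with slerp weights a = sin((1−f)δ)/sin δ ≈ 0.860, b = sin(fδ)/sin δ ≈ 0.634.
p = a·p₁ + b·p₂ ≈ (0.951, 0.158, 0.266); φ = arcsin(p_z) ≈ 15.40°, λ = atan2(p_y, p_x) ≈ 9.46°.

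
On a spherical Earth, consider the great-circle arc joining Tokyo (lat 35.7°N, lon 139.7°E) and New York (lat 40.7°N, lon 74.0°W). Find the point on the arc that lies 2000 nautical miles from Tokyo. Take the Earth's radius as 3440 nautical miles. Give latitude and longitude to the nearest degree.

Convert each endpoint to a unit vector on the sphere (x = cos φ cos λ, y = cos φ sin λ, z = sin φ).
The central angle between the endpoints is δ = arccos(p₁·p₂) ≈ 1.703 rad (97.6°). The total great-circle distance is δ·R ≈ 1.703 × 3440 ≈ 5858 nmi, so the target fraction is f = 2000/5858 ≈ 0.341.
Interpolate at f ≈ 0.341 with slerp weights a = sin((1−f)δ)/sin δ ≈ 0.909, b = sin(fδ)/sin δ ≈ 0.554.
p = a·p₁ + b·p₂ ≈ (-0.447, 0.074, 0.892); φ = arcsin(p_z) ≈ 63.06°, λ = atan2(p_y, p_x) ≈ 170.66°.

≈ lat 63°N, lon 171°E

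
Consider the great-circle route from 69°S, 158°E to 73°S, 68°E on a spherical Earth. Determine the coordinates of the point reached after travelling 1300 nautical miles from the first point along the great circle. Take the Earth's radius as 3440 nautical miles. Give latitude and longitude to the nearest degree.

Convert each endpoint to a unit vector on the sphere (x = cos φ cos λ, y = cos φ sin λ, z = sin φ).
The central angle between the endpoints is δ = arccos(p₁·p₂) ≈ 0.467 rad (26.8°). The total great-circle distance is δ·R ≈ 0.467 × 3440 ≈ 1608 nmi, so the target fraction is f = 1300/1608 ≈ 0.809.
Interpolate at f ≈ 0.809 with slerp weights a = sin((1−f)δ)/sin δ ≈ 0.198, b = sin(fδ)/sin δ ≈ 0.819.
p = a·p₁ + b·p₂ ≈ (0.024, 0.249, -0.968); φ = arcsin(p_z) ≈ -75.54°, λ = atan2(p_y, p_x) ≈ 84.52°.

≈ 76°S, 85°E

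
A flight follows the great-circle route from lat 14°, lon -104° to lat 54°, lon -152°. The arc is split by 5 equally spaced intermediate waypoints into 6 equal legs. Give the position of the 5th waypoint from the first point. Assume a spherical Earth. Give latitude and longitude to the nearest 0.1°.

Write both endpoints as unit vectors p₁, p₂ with components (cos φ cos λ, cos φ sin λ, sin φ).
The central angle between the endpoints is δ = arccos(p₁·p₂) ≈ 0.955 rad (54.7°).
Interpolate at f = 5/6 with slerp weights a = sin((1−f)δ)/sin δ ≈ 0.194, b = sin(fδ)/sin δ ≈ 0.875.
p = a·p₁ + b·p₂ ≈ (-0.500, -0.424, 0.755); φ = arcsin(p_z) ≈ 49.03°, λ = atan2(p_y, p_x) ≈ -139.67°.

≈ lat 49.0°, lon -139.7°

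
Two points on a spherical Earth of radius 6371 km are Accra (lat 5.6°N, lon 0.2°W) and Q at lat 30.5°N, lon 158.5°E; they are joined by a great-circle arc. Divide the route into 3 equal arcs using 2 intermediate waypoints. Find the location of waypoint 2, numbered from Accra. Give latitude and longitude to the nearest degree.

≈ lat 61°N, lon 105°E

Write both endpoints as unit vectors p₁, p₂ with components (cos φ cos λ, cos φ sin λ, sin φ).
The central angle between the endpoints is δ = arccos(p₁·p₂) ≈ 2.418 rad (138.5°).
Interpolate at f = 2/3 with slerp weights a = sin((1−f)δ)/sin δ ≈ 1.090, b = sin(fδ)/sin δ ≈ 1.509.
p = a·p₁ + b·p₂ ≈ (-0.125, 0.473, 0.872); φ = arcsin(p_z) ≈ 60.72°, λ = atan2(p_y, p_x) ≈ 104.84°.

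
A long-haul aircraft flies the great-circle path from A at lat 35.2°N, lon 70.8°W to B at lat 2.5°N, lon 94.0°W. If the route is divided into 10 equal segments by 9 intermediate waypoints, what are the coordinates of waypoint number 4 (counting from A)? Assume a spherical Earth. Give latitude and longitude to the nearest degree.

Convert each endpoint to a unit vector on the sphere (x = cos φ cos λ, y = cos φ sin λ, z = sin φ).
The central angle between the endpoints is δ = arccos(p₁·p₂) ≈ 0.683 rad (39.2°).
Interpolate at f = 4/10 with slerp weights a = sin((1−f)δ)/sin δ ≈ 0.631, b = sin(fδ)/sin δ ≈ 0.428.
p = a·p₁ + b·p₂ ≈ (0.140, -0.913, 0.383); φ = arcsin(p_z) ≈ 22.49°, λ = atan2(p_y, p_x) ≈ -81.29°.

≈ lat 22°N, lon 81°W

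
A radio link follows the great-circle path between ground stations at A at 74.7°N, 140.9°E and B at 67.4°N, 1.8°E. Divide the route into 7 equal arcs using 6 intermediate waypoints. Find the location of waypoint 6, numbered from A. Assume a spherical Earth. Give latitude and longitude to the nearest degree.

≈ 72°N, 7°E

From cos δ = sin φ₁ sin φ₂ + cos φ₁ cos φ₂ cos Δλ, the central angle is δ ≈ 0.620 rad (35.5°).
Interpolate at f = 6/7 with slerp weights a = sin((1−f)δ)/sin δ ≈ 0.152, b = sin(fδ)/sin δ ≈ 0.872.
p = a·p₁ + b·p₂ ≈ (0.304, 0.036, 0.952); φ = arcsin(p_z) ≈ 72.19°, λ = atan2(p_y, p_x) ≈ 6.73°.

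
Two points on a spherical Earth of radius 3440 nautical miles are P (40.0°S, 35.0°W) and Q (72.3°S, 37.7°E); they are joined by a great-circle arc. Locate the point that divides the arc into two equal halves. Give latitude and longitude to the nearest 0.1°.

Write both endpoints as unit vectors p₁, p₂ with components (cos φ cos λ, cos φ sin λ, sin φ).
The central angle between the endpoints is δ = arccos(p₁·p₂) ≈ 0.821 rad (47.0°).
Interpolate at f = 1/2 with slerp weights a = sin((1−f)δ)/sin δ ≈ 0.545, b = sin(fδ)/sin δ ≈ 0.545.
p = a·p₁ + b·p₂ ≈ (0.473, -0.138, -0.870); φ = arcsin(p_z) ≈ -60.46°, λ = atan2(p_y, p_x) ≈ -16.28°.

≈ (60.5°S, 16.3°W)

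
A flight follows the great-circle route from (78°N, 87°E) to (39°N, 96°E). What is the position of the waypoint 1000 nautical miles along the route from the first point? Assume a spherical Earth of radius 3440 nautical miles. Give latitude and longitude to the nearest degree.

≈ (61°N, 94°E)

Write both endpoints as unit vectors p₁, p₂ with components (cos φ cos λ, cos φ sin λ, sin φ).
The central angle between the endpoints is δ = arccos(p₁·p₂) ≈ 0.684 rad (39.2°). The total great-circle distance is δ·R ≈ 0.684 × 3440 ≈ 2352 nmi, so the target fraction is f = 1000/2352 ≈ 0.425.
Interpolate at f ≈ 0.425 with slerp weights a = sin((1−f)δ)/sin δ ≈ 0.606, b = sin(fδ)/sin δ ≈ 0.454.
p = a·p₁ + b·p₂ ≈ (-0.030, 0.477, 0.879); φ = arcsin(p_z) ≈ 61.48°, λ = atan2(p_y, p_x) ≈ 93.63°.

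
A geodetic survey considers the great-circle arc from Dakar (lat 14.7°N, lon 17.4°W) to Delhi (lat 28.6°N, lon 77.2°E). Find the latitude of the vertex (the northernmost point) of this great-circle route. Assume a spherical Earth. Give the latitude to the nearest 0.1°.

The great circle lies in the plane with unit normal n̂ = (p₁ × p₂)/|p₁ × p₂|.
Here n̂_z ≈ +0.848; the vertex latitude is φ_max = arccos|n̂_z| ≈ 32.0°.

≈ 32.0°N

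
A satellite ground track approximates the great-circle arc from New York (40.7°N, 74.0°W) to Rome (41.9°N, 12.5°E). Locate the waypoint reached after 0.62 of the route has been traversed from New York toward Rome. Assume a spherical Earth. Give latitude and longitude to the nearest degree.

Convert each endpoint to a unit vector on the sphere (x = cos φ cos λ, y = cos φ sin λ, z = sin φ).
The central angle between the endpoints is δ = arccos(p₁·p₂) ≈ 1.082 rad (62.0°).
Interpolate at f = 0.62 with slerp weights a = sin((1−f)δ)/sin δ ≈ 0.453, b = sin(fδ)/sin δ ≈ 0.704.
p = a·p₁ + b·p₂ ≈ (0.606, -0.216, 0.765); φ = arcsin(p_z) ≈ 49.94°, λ = atan2(p_y, p_x) ≈ -19.65°.

≈ (50°N, 20°W)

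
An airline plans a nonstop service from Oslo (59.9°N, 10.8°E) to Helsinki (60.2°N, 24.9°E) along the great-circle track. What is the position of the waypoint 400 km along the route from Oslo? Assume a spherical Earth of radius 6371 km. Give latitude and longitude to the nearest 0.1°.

≈ (60.2°N, 18.0°E)

Write both endpoints as unit vectors p₁, p₂ with components (cos φ cos λ, cos φ sin λ, sin φ).
The central angle between the endpoints is δ = arccos(p₁·p₂) ≈ 0.123 rad (7.0°). The total great-circle distance is δ·R ≈ 0.123 × 6371 ≈ 782 km, so the target fraction is f = 400/782 ≈ 0.512.
Interpolate at f ≈ 0.512 with slerp weights a = sin((1−f)δ)/sin δ ≈ 0.489, b = sin(fδ)/sin δ ≈ 0.512.
p = a·p₁ + b·p₂ ≈ (0.472, 0.153, 0.868); φ = arcsin(p_z) ≈ 60.24°, λ = atan2(p_y, p_x) ≈ 17.98°.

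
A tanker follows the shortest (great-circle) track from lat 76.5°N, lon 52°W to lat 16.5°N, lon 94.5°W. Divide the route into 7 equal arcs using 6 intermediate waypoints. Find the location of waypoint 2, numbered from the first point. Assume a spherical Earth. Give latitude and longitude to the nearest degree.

≈ lat 61°N, lon 80°W

Write both endpoints as unit vectors p₁, p₂ with components (cos φ cos λ, cos φ sin λ, sin φ).
The central angle between the endpoints is δ = arccos(p₁·p₂) ≈ 1.114 rad (63.8°).
Interpolate at f = 2/7 with slerp weights a = sin((1−f)δ)/sin δ ≈ 0.796, b = sin(fδ)/sin δ ≈ 0.349.
p = a·p₁ + b·p₂ ≈ (0.088, -0.480, 0.873); φ = arcsin(p_z) ≈ 60.81°, λ = atan2(p_y, p_x) ≈ -79.59°.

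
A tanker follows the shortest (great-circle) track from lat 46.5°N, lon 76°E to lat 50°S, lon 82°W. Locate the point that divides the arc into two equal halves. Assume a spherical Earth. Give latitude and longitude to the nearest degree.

≈ lat 9°S, lon 7°E

Write both endpoints as unit vectors p₁, p₂ with components (cos φ cos λ, cos φ sin λ, sin φ).
The central angle between the endpoints is δ = arccos(p₁·p₂) ≈ 2.880 rad (165.0°).
Interpolate at f = 1/2 with slerp weights a = sin((1−f)δ)/sin δ ≈ 3.830, b = sin(fδ)/sin δ ≈ 3.830.
p = a·p₁ + b·p₂ ≈ (0.980, 0.120, -0.156); φ = arcsin(p_z) ≈ -8.96°, λ = atan2(p_y, p_x) ≈ 6.99°.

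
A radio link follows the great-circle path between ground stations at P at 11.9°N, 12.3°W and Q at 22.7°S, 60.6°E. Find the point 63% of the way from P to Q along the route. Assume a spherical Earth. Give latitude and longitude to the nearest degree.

≈ 11°S, 32°E

The haversine formula gives a central angle δ ≈ 1.384 rad (79.3°) between the endpoints.
Interpolate at f = 0.63 with slerp weights a = sin((1−f)δ)/sin δ ≈ 0.499, b = sin(fδ)/sin δ ≈ 0.779.
p = a·p₁ + b·p₂ ≈ (0.830, 0.522, -0.198); φ = arcsin(p_z) ≈ -11.41°, λ = atan2(p_y, p_x) ≈ 32.19°.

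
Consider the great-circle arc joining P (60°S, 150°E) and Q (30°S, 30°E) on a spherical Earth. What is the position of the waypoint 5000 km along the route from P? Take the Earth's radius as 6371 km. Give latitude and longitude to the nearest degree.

≈ (57°S, 56°E)

Convert each endpoint to a unit vector on the sphere (x = cos φ cos λ, y = cos φ sin λ, z = sin φ).
The central angle between the endpoints is δ = arccos(p₁·p₂) ≈ 1.353 rad (77.5°). The total great-circle distance is δ·R ≈ 1.353 × 6371 ≈ 8617 km, so the target fraction is f = 5000/8617 ≈ 0.580.
Interpolate at f ≈ 0.580 with slerp weights a = sin((1−f)δ)/sin δ ≈ 0.551, b = sin(fδ)/sin δ ≈ 0.724.
p = a·p₁ + b·p₂ ≈ (0.304, 0.451, -0.839); φ = arcsin(p_z) ≈ -57.03°, λ = atan2(p_y, p_x) ≈ 55.99°.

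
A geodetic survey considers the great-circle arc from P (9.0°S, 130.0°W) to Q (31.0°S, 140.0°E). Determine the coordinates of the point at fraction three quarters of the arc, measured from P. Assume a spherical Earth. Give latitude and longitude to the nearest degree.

≈ (31°S, 165°E)

Write both endpoints as unit vectors p₁, p₂ with components (cos φ cos λ, cos φ sin λ, sin φ).
The central angle between the endpoints is δ = arccos(p₁·p₂) ≈ 1.490 rad (85.4°).
Interpolate at f = 3/4 with slerp weights a = sin((1−f)δ)/sin δ ≈ 0.365, b = sin(fδ)/sin δ ≈ 0.902.
p = a·p₁ + b·p₂ ≈ (-0.824, 0.221, -0.522); φ = arcsin(p_z) ≈ -31.45°, λ = atan2(p_y, p_x) ≈ 165.01°.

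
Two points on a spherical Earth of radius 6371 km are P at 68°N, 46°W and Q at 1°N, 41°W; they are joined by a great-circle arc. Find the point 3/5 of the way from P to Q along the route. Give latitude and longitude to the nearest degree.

≈ 28°N, 42°W

The haversine formula gives a central angle δ ≈ 1.171 rad (67.1°) between the endpoints.
Interpolate at f = 3/5 with slerp weights a = sin((1−f)δ)/sin δ ≈ 0.490, b = sin(fδ)/sin δ ≈ 0.702.
p = a·p₁ + b·p₂ ≈ (0.657, -0.592, 0.467); φ = arcsin(p_z) ≈ 27.82°, λ = atan2(p_y, p_x) ≈ -42.04°.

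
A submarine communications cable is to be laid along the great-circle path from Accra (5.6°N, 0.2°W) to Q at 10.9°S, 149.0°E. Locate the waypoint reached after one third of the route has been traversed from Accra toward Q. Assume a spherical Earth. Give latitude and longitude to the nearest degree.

Write both endpoints as unit vectors p₁, p₂ with components (cos φ cos λ, cos φ sin λ, sin φ).
The central angle between the endpoints is δ = arccos(p₁·p₂) ≈ 2.602 rad (149.1°).
Interpolate at f = 1/3 with slerp weights a = sin((1−f)δ)/sin δ ≈ 1.920, b = sin(fδ)/sin δ ≈ 1.484.
p = a·p₁ + b·p₂ ≈ (0.662, 0.744, -0.093); φ = arcsin(p_z) ≈ -5.35°, λ = atan2(p_y, p_x) ≈ 48.35°.

≈ 5°S, 48°E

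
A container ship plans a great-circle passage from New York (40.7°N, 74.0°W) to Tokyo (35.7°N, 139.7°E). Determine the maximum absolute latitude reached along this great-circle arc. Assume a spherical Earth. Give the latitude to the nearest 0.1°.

≈ 69.8°N

The great circle lies in the plane with unit normal n̂ = (p₁ × p₂)/|p₁ × p₂|.
Here n̂_z ≈ -0.345; the vertex latitude is φ_max = arccos|n̂_z| ≈ 69.8°.
Check via Clairaut: cos φ_max = |cos φ₁| · sin C = cos(40.7°)·sin(27.0°) ≈ 0.345, again giving ≈ 69.8°.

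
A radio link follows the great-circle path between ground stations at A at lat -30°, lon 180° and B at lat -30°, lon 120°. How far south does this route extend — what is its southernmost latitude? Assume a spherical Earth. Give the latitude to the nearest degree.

The great circle lies in the plane with unit normal n̂ = (p₁ × p₂)/|p₁ × p₂|.
Here n̂_z ≈ -0.832; the vertex latitude is φ_max = arccos|n̂_z| ≈ 33.7°.
Check via Clairaut: cos φ_max = |cos φ₁| · sin C = cos(30.0°)·sin(106.1°) ≈ 0.832, again giving ≈ 33.7°.

≈ -34°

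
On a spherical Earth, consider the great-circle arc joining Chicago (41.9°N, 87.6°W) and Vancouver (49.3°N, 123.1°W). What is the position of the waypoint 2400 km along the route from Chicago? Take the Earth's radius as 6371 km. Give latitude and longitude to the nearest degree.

≈ (49°N, 117°W)

Write both endpoints as unit vectors p₁, p₂ with components (cos φ cos λ, cos φ sin λ, sin φ).
The central angle between the endpoints is δ = arccos(p₁·p₂) ≈ 0.448 rad (25.7°). The total great-circle distance is δ·R ≈ 0.448 × 6371 ≈ 2852 km, so the target fraction is f = 2400/2852 ≈ 0.841.
Interpolate at f ≈ 0.841 with slerp weights a = sin((1−f)δ)/sin δ ≈ 0.164, b = sin(fδ)/sin δ ≈ 0.850.
p = a·p₁ + b·p₂ ≈ (-0.298, -0.586, 0.754); φ = arcsin(p_z) ≈ 48.91°, λ = atan2(p_y, p_x) ≈ -116.91°.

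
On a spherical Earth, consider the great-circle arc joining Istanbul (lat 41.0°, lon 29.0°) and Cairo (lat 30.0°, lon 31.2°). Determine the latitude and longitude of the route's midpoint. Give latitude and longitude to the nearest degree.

Convert each endpoint to a unit vector on the sphere (x = cos φ cos λ, y = cos φ sin λ, z = sin φ).
The central angle between the endpoints is δ = arccos(p₁·p₂) ≈ 0.194 rad (11.1°).
Interpolate at f = 1/2 with slerp weights a = sin((1−f)δ)/sin δ ≈ 0.502, b = sin(fδ)/sin δ ≈ 0.502.
p = a·p₁ + b·p₂ ≈ (0.704, 0.409, 0.581); φ = arcsin(p_z) ≈ 35.50°, λ = atan2(p_y, p_x) ≈ 30.18°.

≈ lat 36°, lon 30°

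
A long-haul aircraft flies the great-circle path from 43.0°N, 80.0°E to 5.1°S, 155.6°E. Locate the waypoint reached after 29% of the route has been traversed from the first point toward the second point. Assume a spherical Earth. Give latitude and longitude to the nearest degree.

Convert each endpoint to a unit vector on the sphere (x = cos φ cos λ, y = cos φ sin λ, z = sin φ).
The central angle between the endpoints is δ = arccos(p₁·p₂) ≈ 1.450 rad (83.1°).
Interpolate at f = 0.29 with slerp weights a = sin((1−f)δ)/sin δ ≈ 0.863, b = sin(fδ)/sin δ ≈ 0.411.
p = a·p₁ + b·p₂ ≈ (-0.263, 0.791, 0.552); φ = arcsin(p_z) ≈ 33.52°, λ = atan2(p_y, p_x) ≈ 108.41°.

≈ 34°N, 108°E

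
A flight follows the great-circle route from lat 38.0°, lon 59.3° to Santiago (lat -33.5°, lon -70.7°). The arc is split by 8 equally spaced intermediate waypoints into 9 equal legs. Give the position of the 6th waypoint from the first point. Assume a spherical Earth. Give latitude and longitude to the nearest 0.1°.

≈ lat -9.3°, lon -27.4°

Convert each endpoint to a unit vector on the sphere (x = cos φ cos λ, y = cos φ sin λ, z = sin φ).
The central angle between the endpoints is δ = arccos(p₁·p₂) ≈ 2.437 rad (139.7°).
Interpolate at f = 6/9 with slerp weights a = sin((1−f)δ)/sin δ ≈ 1.121, b = sin(fδ)/sin δ ≈ 1.542.
p = a·p₁ + b·p₂ ≈ (0.876, -0.454, -0.161); φ = arcsin(p_z) ≈ -9.26°, λ = atan2(p_y, p_x) ≈ -27.39°.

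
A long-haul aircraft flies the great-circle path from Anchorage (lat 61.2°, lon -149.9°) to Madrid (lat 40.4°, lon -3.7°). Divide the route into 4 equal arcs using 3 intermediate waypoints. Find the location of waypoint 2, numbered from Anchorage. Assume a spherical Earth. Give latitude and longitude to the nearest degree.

≈ lat 74°, lon -40°

Write both endpoints as unit vectors p₁, p₂ with components (cos φ cos λ, cos φ sin λ, sin φ).
The central angle between the endpoints is δ = arccos(p₁·p₂) ≈ 1.305 rad (74.7°).
Interpolate at f = 2/4 with slerp weights a = sin((1−f)δ)/sin δ ≈ 0.629, b = sin(fδ)/sin δ ≈ 0.629.
p = a·p₁ + b·p₂ ≈ (0.216, -0.183, 0.959); φ = arcsin(p_z) ≈ 73.56°, λ = atan2(p_y, p_x) ≈ -40.27°.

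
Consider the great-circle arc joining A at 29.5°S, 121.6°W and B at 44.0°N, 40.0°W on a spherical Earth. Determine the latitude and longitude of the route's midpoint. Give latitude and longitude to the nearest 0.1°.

From cos δ = sin φ₁ sin φ₂ + cos φ₁ cos φ₂ cos Δλ, the central angle is δ ≈ 1.824 rad (104.5°).
Interpolate at f = 1/2 with slerp weights a = sin((1−f)δ)/sin δ ≈ 0.817, b = sin(fδ)/sin δ ≈ 0.817.
p = a·p₁ + b·p₂ ≈ (0.078, -0.983, 0.165); φ = arcsin(p_z) ≈ 9.51°, λ = atan2(p_y, p_x) ≈ -85.49°.

≈ 9.5°N, 85.5°W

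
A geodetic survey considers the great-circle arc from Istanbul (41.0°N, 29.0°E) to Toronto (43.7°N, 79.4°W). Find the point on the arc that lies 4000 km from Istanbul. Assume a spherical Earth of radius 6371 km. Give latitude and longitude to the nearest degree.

Write both endpoints as unit vectors p₁, p₂ with components (cos φ cos λ, cos φ sin λ, sin φ).
The central angle between the endpoints is δ = arccos(p₁·p₂) ≈ 1.286 rad (73.7°). The total great-circle distance is δ·R ≈ 1.286 × 6371 ≈ 8193 km, so the target fraction is f = 4000/8193 ≈ 0.488.
Interpolate at f ≈ 0.488 with slerp weights a = sin((1−f)δ)/sin δ ≈ 0.637, b = sin(fδ)/sin δ ≈ 0.612.
p = a·p₁ + b·p₂ ≈ (0.502, -0.202, 0.841); φ = arcsin(p_z) ≈ 57.24°, λ = atan2(p_y, p_x) ≈ -21.90°.

≈ (57°N, 22°W)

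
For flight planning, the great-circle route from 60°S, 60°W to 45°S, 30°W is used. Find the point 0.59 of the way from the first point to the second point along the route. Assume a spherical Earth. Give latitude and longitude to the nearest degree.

Write both endpoints as unit vectors p₁, p₂ with components (cos φ cos λ, cos φ sin λ, sin φ).
The central angle between the endpoints is δ = arccos(p₁·p₂) ≈ 0.406 rad (23.3°).
Interpolate at f = 0.59 with slerp weights a = sin((1−f)δ)/sin δ ≈ 0.420, b = sin(fδ)/sin δ ≈ 0.601.
p = a·p₁ + b·p₂ ≈ (0.473, -0.394, -0.788); φ = arcsin(p_z) ≈ -52.01°, λ = atan2(p_y, p_x) ≈ -39.81°.

≈ 52°S, 40°W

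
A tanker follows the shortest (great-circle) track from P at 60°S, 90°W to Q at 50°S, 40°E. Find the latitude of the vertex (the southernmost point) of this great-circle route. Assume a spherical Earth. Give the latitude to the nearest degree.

≈ 74°S

The great circle lies in the plane with unit normal n̂ = (p₁ × p₂)/|p₁ × p₂|.
Here n̂_z ≈ +0.277; the vertex latitude is φ_max = arccos|n̂_z| ≈ 73.9°.
Check via Clairaut: cos φ_max = |cos φ₁| · sin C = cos(60.0°)·sin(146.4°) ≈ 0.277, again giving ≈ 73.9°.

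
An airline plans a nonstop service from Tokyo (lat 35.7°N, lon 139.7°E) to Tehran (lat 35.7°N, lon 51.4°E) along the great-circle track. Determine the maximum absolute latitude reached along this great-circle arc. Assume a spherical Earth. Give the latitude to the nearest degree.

The great circle lies in the plane with unit normal n̂ = (p₁ × p₂)/|p₁ × p₂|.
Here n̂_z ≈ -0.707; the vertex latitude is φ_max = arccos|n̂_z| ≈ 45.0°.
Check via Clairaut: cos φ_max = |cos φ₁| · sin C = cos(35.7°)·sin(60.5°) ≈ 0.707, again giving ≈ 45.0°.

≈ 45°N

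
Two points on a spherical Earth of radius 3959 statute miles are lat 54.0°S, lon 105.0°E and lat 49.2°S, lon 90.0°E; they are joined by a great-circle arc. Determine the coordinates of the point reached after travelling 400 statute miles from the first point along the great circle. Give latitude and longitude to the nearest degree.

≈ lat 52°S, lon 96°E

The haversine formula gives a central angle δ ≈ 0.182 rad (10.5°) between the endpoints. The total great-circle distance is δ·R ≈ 0.182 × 3959 ≈ 722 mi, so the target fraction is f = 400/722 ≈ 0.554.
Interpolate at f ≈ 0.554 with slerp weights a = sin((1−f)δ)/sin δ ≈ 0.448, b = sin(fδ)/sin δ ≈ 0.556.
p = a·p₁ + b·p₂ ≈ (-0.068, 0.618, -0.783); φ = arcsin(p_z) ≈ -51.58°, λ = atan2(p_y, p_x) ≈ 96.30°.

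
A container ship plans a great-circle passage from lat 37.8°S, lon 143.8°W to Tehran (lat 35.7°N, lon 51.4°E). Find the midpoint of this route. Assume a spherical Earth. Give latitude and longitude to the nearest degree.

≈ lat 8°S, lon 128°E

Write both endpoints as unit vectors p₁, p₂ with components (cos φ cos λ, cos φ sin λ, sin φ).
The central angle between the endpoints is δ = arccos(p₁·p₂) ≈ 2.926 rad (167.7°).
Interpolate at f = 1/2 with slerp weights a = sin((1−f)δ)/sin δ ≈ 4.650, b = sin(fδ)/sin δ ≈ 4.650.
p = a·p₁ + b·p₂ ≈ (-0.609, 0.781, -0.137); φ = arcsin(p_z) ≈ -7.85°, λ = atan2(p_y, p_x) ≈ 127.94°.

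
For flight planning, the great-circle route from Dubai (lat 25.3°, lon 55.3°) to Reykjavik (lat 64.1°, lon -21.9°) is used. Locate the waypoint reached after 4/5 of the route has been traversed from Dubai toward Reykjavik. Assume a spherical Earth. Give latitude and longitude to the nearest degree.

Write both endpoints as unit vectors p₁, p₂ with components (cos φ cos λ, cos φ sin λ, sin φ).
The central angle between the endpoints is δ = arccos(p₁·p₂) ≈ 1.079 rad (61.8°).
Interpolate at f = 4/5 with slerp weights a = sin((1−f)δ)/sin δ ≈ 0.243, b = sin(fδ)/sin δ ≈ 0.862.
p = a·p₁ + b·p₂ ≈ (0.474, 0.040, 0.879); φ = arcsin(p_z) ≈ 61.57°, λ = atan2(p_y, p_x) ≈ 4.83°.

≈ lat 62°, lon 5°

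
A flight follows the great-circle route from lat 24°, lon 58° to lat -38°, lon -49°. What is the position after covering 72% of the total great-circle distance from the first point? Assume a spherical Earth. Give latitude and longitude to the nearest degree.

From cos δ = sin φ₁ sin φ₂ + cos φ₁ cos φ₂ cos Δλ, the central angle is δ ≈ 2.050 rad (117.4°).
Interpolate at f = 0.72 with slerp weights a = sin((1−f)δ)/sin δ ≈ 0.612, b = sin(fδ)/sin δ ≈ 1.122.
p = a·p₁ + b·p₂ ≈ (0.876, -0.193, -0.442); φ = arcsin(p_z) ≈ -26.22°, λ = atan2(p_y, p_x) ≈ -12.43°.

≈ lat -26°, lon -12°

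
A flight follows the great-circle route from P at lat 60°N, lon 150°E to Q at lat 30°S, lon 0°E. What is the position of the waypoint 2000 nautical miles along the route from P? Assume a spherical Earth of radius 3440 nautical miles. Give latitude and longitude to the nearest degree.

≈ lat 65°N, lon 73°E

The haversine formula gives a central angle δ ≈ 2.512 rad (143.9°) between the endpoints. The total great-circle distance is δ·R ≈ 2.512 × 3440 ≈ 8640 nmi, so the target fraction is f = 2000/8640 ≈ 0.231.
Interpolate at f ≈ 0.231 with slerp weights a = sin((1−f)δ)/sin δ ≈ 1.589, b = sin(fδ)/sin δ ≈ 0.932.
p = a·p₁ + b·p₂ ≈ (0.119, 0.397, 0.910); φ = arcsin(p_z) ≈ 65.50°, λ = atan2(p_y, p_x) ≈ 73.29°.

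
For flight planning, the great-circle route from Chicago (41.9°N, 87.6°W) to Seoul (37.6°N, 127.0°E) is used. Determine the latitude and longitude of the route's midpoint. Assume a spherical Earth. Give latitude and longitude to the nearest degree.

≈ (70°N, 166°W)

Convert each endpoint to a unit vector on the sphere (x = cos φ cos λ, y = cos φ sin λ, z = sin φ).
The central angle between the endpoints is δ = arccos(p₁·p₂) ≈ 1.649 rad (94.5°).
Interpolate at f = 1/2 with slerp weights a = sin((1−f)δ)/sin δ ≈ 0.736, b = sin(fδ)/sin δ ≈ 0.736.
p = a·p₁ + b·p₂ ≈ (-0.328, -0.082, 0.941); φ = arcsin(p_z) ≈ 70.23°, λ = atan2(p_y, p_x) ≈ -166.02°.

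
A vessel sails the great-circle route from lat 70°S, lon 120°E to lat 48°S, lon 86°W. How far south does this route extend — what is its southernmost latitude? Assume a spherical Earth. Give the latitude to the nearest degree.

The great circle lies in the plane with unit normal n̂ = (p₁ × p₂)/|p₁ × p₂|.
Here n̂_z ≈ +0.115; the vertex latitude is φ_max = arccos|n̂_z| ≈ 83.4°.

≈ 83°S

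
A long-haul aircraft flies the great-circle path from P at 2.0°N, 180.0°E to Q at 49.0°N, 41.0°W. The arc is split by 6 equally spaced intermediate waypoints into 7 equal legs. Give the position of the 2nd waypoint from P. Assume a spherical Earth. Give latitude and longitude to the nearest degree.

≈ 31°N, 162°W

Write both endpoints as unit vectors p₁, p₂ with components (cos φ cos λ, cos φ sin λ, sin φ).
The central angle between the endpoints is δ = arccos(p₁·p₂) ≈ 2.058 rad (117.9°).
Interpolate at f = 2/7 with slerp weights a = sin((1−f)δ)/sin δ ≈ 1.126, b = sin(fδ)/sin δ ≈ 0.628.
p = a·p₁ + b·p₂ ≈ (-0.815, -0.270, 0.513); φ = arcsin(p_z) ≈ 30.88°, λ = atan2(p_y, p_x) ≈ -161.64°.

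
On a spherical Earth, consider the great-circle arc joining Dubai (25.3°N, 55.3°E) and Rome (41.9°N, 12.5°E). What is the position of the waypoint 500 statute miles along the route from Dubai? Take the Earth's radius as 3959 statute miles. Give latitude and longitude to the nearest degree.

≈ 29°N, 49°E

Convert each endpoint to a unit vector on the sphere (x = cos φ cos λ, y = cos φ sin λ, z = sin φ).
The central angle between the endpoints is δ = arccos(p₁·p₂) ≈ 0.677 rad (38.8°). The total great-circle distance is δ·R ≈ 0.677 × 3959 ≈ 2682 mi, so the target fraction is f = 500/2682 ≈ 0.186.
Interpolate at f ≈ 0.186 with slerp weights a = sin((1−f)δ)/sin δ ≈ 0.835, b = sin(fδ)/sin δ ≈ 0.201.
p = a·p₁ + b·p₂ ≈ (0.576, 0.653, 0.491); φ = arcsin(p_z) ≈ 29.42°, λ = atan2(p_y, p_x) ≈ 48.60°.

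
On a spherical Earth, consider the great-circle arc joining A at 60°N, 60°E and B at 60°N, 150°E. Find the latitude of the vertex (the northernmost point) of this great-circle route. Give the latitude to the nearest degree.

The great circle lies in the plane with unit normal n̂ = (p₁ × p₂)/|p₁ × p₂|.
Here n̂_z ≈ +0.378; the vertex latitude is φ_max = arccos|n̂_z| ≈ 67.8°.
Check via Clairaut: cos φ_max = |cos φ₁| · sin C = cos(60.0°)·sin(49.1°) ≈ 0.378, again giving ≈ 67.8°.

≈ 68°N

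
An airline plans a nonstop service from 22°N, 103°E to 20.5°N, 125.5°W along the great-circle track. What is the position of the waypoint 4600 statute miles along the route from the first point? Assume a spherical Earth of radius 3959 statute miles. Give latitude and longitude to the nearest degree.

Convert each endpoint to a unit vector on the sphere (x = cos φ cos λ, y = cos φ sin λ, z = sin φ).
The central angle between the endpoints is δ = arccos(p₁·p₂) ≈ 2.031 rad (116.4°). The total great-circle distance is δ·R ≈ 2.031 × 3959 ≈ 8041 mi, so the target fraction is f = 4600/8041 ≈ 0.572.
Interpolate at f ≈ 0.572 with slerp weights a = sin((1−f)δ)/sin δ ≈ 0.853, b = sin(fδ)/sin δ ≈ 1.024.
p = a·p₁ + b·p₂ ≈ (-0.735, -0.011, 0.678); φ = arcsin(p_z) ≈ 42.69°, λ = atan2(p_y, p_x) ≈ -179.16°.

≈ 43°N, 179°W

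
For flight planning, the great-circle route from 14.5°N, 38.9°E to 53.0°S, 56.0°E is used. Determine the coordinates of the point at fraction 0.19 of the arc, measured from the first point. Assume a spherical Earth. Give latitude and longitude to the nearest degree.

Write both endpoints as unit vectors p₁, p₂ with components (cos φ cos λ, cos φ sin λ, sin φ).
The central angle between the endpoints is δ = arccos(p₁·p₂) ≈ 1.206 rad (69.1°).
Interpolate at f = 0.19 with slerp weights a = sin((1−f)δ)/sin δ ≈ 0.887, b = sin(fδ)/sin δ ≈ 0.243.
p = a·p₁ + b·p₂ ≈ (0.750, 0.661, 0.028); φ = arcsin(p_z) ≈ 1.60°, λ = atan2(p_y, p_x) ≈ 41.37°.

≈ 2°N, 41°E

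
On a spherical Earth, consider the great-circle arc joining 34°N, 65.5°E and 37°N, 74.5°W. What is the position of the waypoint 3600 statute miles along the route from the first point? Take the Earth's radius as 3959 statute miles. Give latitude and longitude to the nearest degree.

Convert each endpoint to a unit vector on the sphere (x = cos φ cos λ, y = cos φ sin λ, z = sin φ).
The central angle between the endpoints is δ = arccos(p₁·p₂) ≈ 1.742 rad (99.8°). The total great-circle distance is δ·R ≈ 1.742 × 3959 ≈ 6898 mi, so the target fraction is f = 3600/6898 ≈ 0.522.
Interpolate at f ≈ 0.522 with slerp weights a = sin((1−f)δ)/sin δ ≈ 0.751, b = sin(fδ)/sin δ ≈ 0.801.
p = a·p₁ + b·p₂ ≈ (0.429, -0.050, 0.902); φ = arcsin(p_z) ≈ 64.41°, λ = atan2(p_y, p_x) ≈ -6.62°.

≈ 64°N, 7°W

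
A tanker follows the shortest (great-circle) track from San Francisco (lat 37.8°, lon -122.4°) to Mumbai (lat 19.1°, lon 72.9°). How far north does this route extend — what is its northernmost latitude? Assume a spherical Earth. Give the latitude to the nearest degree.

The great circle lies in the plane with unit normal n̂ = (p₁ × p₂)/|p₁ × p₂|.
Here n̂_z ≈ -0.231; the vertex latitude is φ_max = arccos|n̂_z| ≈ 76.7°.
Check via Clairaut: cos φ_max = |cos φ₁| · sin C = cos(37.8°)·sin(17.0°) ≈ 0.231, again giving ≈ 76.7°.

≈ 77°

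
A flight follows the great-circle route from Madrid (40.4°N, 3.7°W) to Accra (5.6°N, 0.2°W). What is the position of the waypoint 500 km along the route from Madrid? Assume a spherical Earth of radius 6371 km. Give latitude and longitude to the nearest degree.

≈ 36°N, 3°W

The haversine formula gives a central angle δ ≈ 0.610 rad (34.9°) between the endpoints. The total great-circle distance is δ·R ≈ 0.610 × 6371 ≈ 3885 km, so the target fraction is f = 500/3885 ≈ 0.129.
Interpolate at f ≈ 0.129 with slerp weights a = sin((1−f)δ)/sin δ ≈ 0.885, b = sin(fδ)/sin δ ≈ 0.137.
p = a·p₁ + b·p₂ ≈ (0.809, -0.044, 0.587); φ = arcsin(p_z) ≈ 35.93°, λ = atan2(p_y, p_x) ≈ -3.11°.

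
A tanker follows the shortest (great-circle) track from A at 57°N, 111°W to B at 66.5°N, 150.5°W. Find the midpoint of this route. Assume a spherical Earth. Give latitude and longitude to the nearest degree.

Convert each endpoint to a unit vector on the sphere (x = cos φ cos λ, y = cos φ sin λ, z = sin φ).
The central angle between the endpoints is δ = arccos(p₁·p₂) ≈ 0.358 rad (20.5°).
Interpolate at f = 1/2 with slerp weights a = sin((1−f)δ)/sin δ ≈ 0.508, b = sin(fδ)/sin δ ≈ 0.508.
p = a·p₁ + b·p₂ ≈ (-0.276, -0.358, 0.892); φ = arcsin(p_z) ≈ 63.14°, λ = atan2(p_y, p_x) ≈ -127.57°.

≈ 63°N, 128°W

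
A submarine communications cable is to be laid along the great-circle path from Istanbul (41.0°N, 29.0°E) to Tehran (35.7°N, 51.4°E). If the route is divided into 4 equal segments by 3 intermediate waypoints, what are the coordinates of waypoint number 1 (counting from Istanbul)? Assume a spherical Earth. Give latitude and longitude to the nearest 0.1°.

≈ (40.1°N, 34.9°E)

Convert each endpoint to a unit vector on the sphere (x = cos φ cos λ, y = cos φ sin λ, z = sin φ).
The central angle between the endpoints is δ = arccos(p₁·p₂) ≈ 0.319 rad (18.3°).
Interpolate at f = 1/4 with slerp weights a = sin((1−f)δ)/sin δ ≈ 0.756, b = sin(fδ)/sin δ ≈ 0.254.
p = a·p₁ + b·p₂ ≈ (0.627, 0.438, 0.644); φ = arcsin(p_z) ≈ 40.09°, λ = atan2(p_y, p_x) ≈ 34.90°.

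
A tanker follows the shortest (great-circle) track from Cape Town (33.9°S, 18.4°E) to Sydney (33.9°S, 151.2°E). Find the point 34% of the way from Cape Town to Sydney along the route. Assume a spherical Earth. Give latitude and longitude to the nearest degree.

≈ 56°S, 56°E

Write both endpoints as unit vectors p₁, p₂ with components (cos φ cos λ, cos φ sin λ, sin φ).
The central angle between the endpoints is δ = arccos(p₁·p₂) ≈ 1.728 rad (99.0°).
Interpolate at f = 0.34 with slerp weights a = sin((1−f)δ)/sin δ ≈ 0.920, b = sin(fδ)/sin δ ≈ 0.561.
p = a·p₁ + b·p₂ ≈ (0.317, 0.466, -0.826); φ = arcsin(p_z) ≈ -55.74°, λ = atan2(p_y, p_x) ≈ 55.79°.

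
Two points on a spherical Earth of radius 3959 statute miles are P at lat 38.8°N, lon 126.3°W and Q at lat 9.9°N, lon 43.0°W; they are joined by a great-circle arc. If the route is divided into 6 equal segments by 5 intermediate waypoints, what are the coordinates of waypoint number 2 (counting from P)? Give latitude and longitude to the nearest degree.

≈ lat 36°N, lon 93°W

From cos δ = sin φ₁ sin φ₂ + cos φ₁ cos φ₂ cos Δλ, the central angle is δ ≈ 1.372 rad (78.6°).
Interpolate at f = 2/6 with slerp weights a = sin((1−f)δ)/sin δ ≈ 0.808, b = sin(fδ)/sin δ ≈ 0.450.
p = a·p₁ + b·p₂ ≈ (-0.048, -0.810, 0.584); φ = arcsin(p_z) ≈ 35.73°, λ = atan2(p_y, p_x) ≈ -93.42°.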